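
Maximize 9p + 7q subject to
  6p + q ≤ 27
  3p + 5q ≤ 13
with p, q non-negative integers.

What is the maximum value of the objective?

36

Relaxing integrality, the LP optimum is 39.00 at (p,q) = (4.33, 0), which is not an integer point.
(p,q)=(4,0) is feasible, giving 36.
(p,q)=(3,0) is feasible, giving 27.
No feasible integer point exceeds 36.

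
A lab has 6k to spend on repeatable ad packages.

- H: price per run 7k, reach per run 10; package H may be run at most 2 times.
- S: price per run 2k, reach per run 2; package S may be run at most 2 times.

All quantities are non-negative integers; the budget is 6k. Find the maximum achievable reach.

4

H has the best ratio (10/7); taking only H gives at most 0×10 = 0 (stopped by the price limit).
Mixing does better — 2×S: price 4 ≤ 6, reach 2·2 = 4.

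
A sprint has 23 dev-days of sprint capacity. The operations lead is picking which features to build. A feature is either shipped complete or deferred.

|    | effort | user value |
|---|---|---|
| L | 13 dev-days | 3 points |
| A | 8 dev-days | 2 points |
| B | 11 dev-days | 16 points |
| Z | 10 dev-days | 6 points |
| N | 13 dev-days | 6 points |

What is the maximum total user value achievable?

22

Take B and Z: effort 11 + 10 = 21 ≤ 23, user value 16 + 6 = 22.
No other feasible combination does better.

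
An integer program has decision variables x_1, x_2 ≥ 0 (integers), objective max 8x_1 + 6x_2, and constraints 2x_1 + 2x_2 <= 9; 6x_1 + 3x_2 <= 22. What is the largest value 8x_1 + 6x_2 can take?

30

The continuous relaxation peaks at (2.83, 1.67) with value 32.67; rounding to a feasible lattice point costs some objective.
(x_1,x_2)=(3,1): 2·3+2·1=8≤9, 6·3+3·1=21≤22, objective 30.
(x_1,x_2)=(2,2): 2·2+2·2=8≤9, 6·2+3·2=18≤22, objective 28.
(x_1,x_2)=(3,0): 2·3+2·0=6≤9, 6·3+3·0=18≤22, objective 24.
(x_1,x_2)=(2,1): 2·2+2·1=6≤9, 6·2+3·1=15≤22, objective 22.
The best lattice point is (3,1), giving 30.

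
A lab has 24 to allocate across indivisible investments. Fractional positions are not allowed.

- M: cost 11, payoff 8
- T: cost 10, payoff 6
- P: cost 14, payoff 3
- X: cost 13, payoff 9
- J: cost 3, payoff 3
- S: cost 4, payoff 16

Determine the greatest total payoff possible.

28

X + J + S: cost 13 + 3 + 4 = 20 ≤ 24, payoff 9 + 3 + 16 = 28.
M + J + S: cost 11 + 3 + 4 = 18 ≤ 24, payoff 8 + 3 + 16 = 27.
Best is X, J, and S with total payoff 28.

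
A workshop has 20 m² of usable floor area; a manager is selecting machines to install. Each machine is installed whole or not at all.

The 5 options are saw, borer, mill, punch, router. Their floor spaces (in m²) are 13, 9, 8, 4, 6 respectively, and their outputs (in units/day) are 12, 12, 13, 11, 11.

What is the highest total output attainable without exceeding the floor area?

Allowing fractional choices, the relaxed optimum would be about 37.7, but machines are indivisible.
borer + mill: floor space 9 + 8 = 17 ≤ 20, output 12 + 13 = 25.
borer + punch + router: floor space 9 + 4 + 6 = 19 ≤ 20, output 12 + 11 + 11 = 34.
mill + punch + router: floor space 8 + 4 + 6 = 18 ≤ 20, output 13 + 11 + 11 = 35.
Best is mill, punch, and router with total output 35.

35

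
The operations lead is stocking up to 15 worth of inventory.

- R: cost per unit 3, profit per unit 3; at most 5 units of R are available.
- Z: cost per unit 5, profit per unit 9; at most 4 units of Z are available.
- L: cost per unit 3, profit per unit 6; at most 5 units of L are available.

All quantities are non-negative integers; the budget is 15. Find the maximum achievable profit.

30

Take 5×L: cost 15 ≤ 15, profit 5·6 = 30.
L has the best ratio (6/3) and is taken to its limit of 5; remaining capacity is filled optimally with the others.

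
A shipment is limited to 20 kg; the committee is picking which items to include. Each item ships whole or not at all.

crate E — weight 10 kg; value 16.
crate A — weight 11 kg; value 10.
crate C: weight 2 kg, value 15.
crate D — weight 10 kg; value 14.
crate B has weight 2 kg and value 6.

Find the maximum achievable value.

37

Allowing fractional choices, the relaxed optimum would be about 45.4, but items are indivisible.
crate E + crate C: weight 10 + 2 = 12 ≤ 20, value 16 + 15 = 31.
crate E + crate C + crate B: weight 10 + 2 + 2 = 14 ≤ 20, value 16 + 15 + 6 = 37.
crate C + crate D + crate B: weight 2 + 10 + 2 = 14 ≤ 20, value 15 + 14 + 6 = 35.
Best is crate E, crate C, and crate B with total value 37.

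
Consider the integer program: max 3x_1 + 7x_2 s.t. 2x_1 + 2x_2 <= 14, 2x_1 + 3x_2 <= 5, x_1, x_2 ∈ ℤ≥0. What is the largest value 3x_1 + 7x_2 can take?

The continuous relaxation peaks at (0, 1.67) with value 11.67; rounding to a feasible lattice point costs some objective.
(x_1,x_2)=(1,1): 2·1+2·1=4≤14, 2·1+3·1=5≤5, objective 10.
(x_1,x_2)=(0,1): 2·0+2·1=2≤14, 2·0+3·1=3≤5, objective 7.
(x_1,x_2)=(2,0): 2·2+2·0=4≤14, 2·2+3·0=4≤5, objective 6.
The best lattice point is (1,1), giving 10.

10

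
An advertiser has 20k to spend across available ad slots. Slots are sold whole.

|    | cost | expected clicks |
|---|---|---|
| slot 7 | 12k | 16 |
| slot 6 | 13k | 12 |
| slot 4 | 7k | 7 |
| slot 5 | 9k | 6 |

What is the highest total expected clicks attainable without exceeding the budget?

23

Take slot 7 and slot 4: cost 12 + 7 = 19 ≤ 20, expected clicks 16 + 7 = 23.
No other feasible combination does better.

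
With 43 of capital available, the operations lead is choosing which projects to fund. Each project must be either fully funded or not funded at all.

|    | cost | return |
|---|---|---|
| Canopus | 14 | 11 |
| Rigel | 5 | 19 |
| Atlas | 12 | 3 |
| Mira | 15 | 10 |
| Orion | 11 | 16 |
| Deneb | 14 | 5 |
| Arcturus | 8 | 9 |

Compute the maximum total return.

55

Allowing fractional choices, the relaxed optimum would be about 58.3, but projects are indivisible.
Canopus + Rigel + Orion + Arcturus: cost 14 + 5 + 11 + 8 = 38 ≤ 43, return 11 + 19 + 16 + 9 = 55.
Rigel + Mira + Orion + Arcturus: cost 5 + 15 + 11 + 8 = 39 ≤ 43, return 19 + 10 + 16 + 9 = 54.
Best is Canopus, Rigel, Orion, and Arcturus with total return 55.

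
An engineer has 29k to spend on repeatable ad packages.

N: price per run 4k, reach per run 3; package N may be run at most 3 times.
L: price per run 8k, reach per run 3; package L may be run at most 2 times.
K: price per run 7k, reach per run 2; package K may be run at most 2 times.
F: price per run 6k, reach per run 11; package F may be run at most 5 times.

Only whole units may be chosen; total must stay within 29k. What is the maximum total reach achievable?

47

Take 1×N and 4×F: price 28 ≤ 29, reach 1·3 + 4·11 = 47.
No other integer combination yields more.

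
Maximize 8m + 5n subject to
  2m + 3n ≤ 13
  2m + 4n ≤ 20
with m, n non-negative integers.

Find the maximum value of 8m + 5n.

48

The continuous relaxation peaks at (6.5, 0) with value 52.00; rounding to a feasible lattice point costs some objective.
(m,n)=(6,0): 2·6+3·0=12≤13, 2·6+4·0=12≤20, objective 48.
(m,n)=(5,1): 2·5+3·1=13≤13, 2·5+4·1=14≤20, objective 45.
(m,n)=(5,0): 2·5+3·0=10≤13, 2·5+4·0=10≤20, objective 40.
No feasible integer point exceeds 48.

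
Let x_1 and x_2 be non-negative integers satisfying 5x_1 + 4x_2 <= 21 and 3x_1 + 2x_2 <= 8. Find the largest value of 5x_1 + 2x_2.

(x_1,x_2)=(2,1): 5·2+4·1=14≤21, 3·2+2·1=8≤8, objective 12.
(x_1,x_2)=(2,0): 5·2+4·0=10≤21, 3·2+2·0=6≤8, objective 10.
(x_1,x_2)=(1,2): 5·1+4·2=13≤21, 3·1+2·2=7≤8, objective 9.
(x_1,x_2)=(1,1): 5·1+4·1=9≤21, 3·1+2·1=5≤8, objective 7.
No feasible integer point exceeds 12.

12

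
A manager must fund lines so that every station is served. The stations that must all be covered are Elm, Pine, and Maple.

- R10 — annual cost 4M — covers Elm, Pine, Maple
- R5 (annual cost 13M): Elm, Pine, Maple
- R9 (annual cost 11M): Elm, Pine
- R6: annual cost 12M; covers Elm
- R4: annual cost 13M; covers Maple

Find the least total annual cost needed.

R10 alone covers Elm, Pine, Maple — every station.
Total annual cost: 4.
No cover costs less than 4.

4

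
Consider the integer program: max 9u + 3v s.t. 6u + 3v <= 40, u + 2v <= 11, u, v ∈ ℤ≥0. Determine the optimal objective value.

The continuous relaxation peaks at (6.67, 0) with value 60.00; rounding to a feasible lattice point costs some objective.
(u,v)=(6,1): 6·6+3·1=39≤40, 1·6+2·1=8≤11, objective 57.
(u,v)=(6,0): 6·6+3·0=36≤40, 1·6+2·0=6≤11, objective 54.
(u,v)=(5,2): 6·5+3·2=36≤40, 1·5+2·2=9≤11, objective 51.
(u,v)=(5,1): 6·5+3·1=33≤40, 1·5+2·1=7≤11, objective 48.
The best lattice point is (6,1), giving 57.

57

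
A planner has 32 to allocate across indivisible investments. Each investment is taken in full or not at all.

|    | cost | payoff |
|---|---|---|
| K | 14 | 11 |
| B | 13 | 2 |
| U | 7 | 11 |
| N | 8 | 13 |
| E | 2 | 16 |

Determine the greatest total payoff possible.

51

Take K, U, N, and E: cost 14 + 7 + 8 + 2 = 31 ≤ 32, payoff 11 + 11 + 13 + 16 = 51.
No other feasible combination does better.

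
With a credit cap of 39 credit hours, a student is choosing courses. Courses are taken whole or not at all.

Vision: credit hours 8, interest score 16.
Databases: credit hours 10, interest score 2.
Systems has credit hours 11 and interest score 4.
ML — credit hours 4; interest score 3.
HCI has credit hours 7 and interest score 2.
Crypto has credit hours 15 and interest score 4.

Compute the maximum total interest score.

This is a 0-1 knapsack instance.
Vision + Systems + ML + Crypto: credit hours 8 + 11 + 4 + 15 = 38 ≤ 39, interest score 16 + 4 + 3 + 4 = 27.
Vision + Systems + ML + HCI: credit hours 8 + 11 + 4 + 7 = 30 ≤ 39, interest score 16 + 4 + 3 + 2 = 25.
Vision + Databases + Systems + ML: credit hours 8 + 10 + 11 + 4 = 33 ≤ 39, interest score 16 + 2 + 4 + 3 = 25.
Best is Vision, Systems, ML, and Crypto with total interest score 27.

27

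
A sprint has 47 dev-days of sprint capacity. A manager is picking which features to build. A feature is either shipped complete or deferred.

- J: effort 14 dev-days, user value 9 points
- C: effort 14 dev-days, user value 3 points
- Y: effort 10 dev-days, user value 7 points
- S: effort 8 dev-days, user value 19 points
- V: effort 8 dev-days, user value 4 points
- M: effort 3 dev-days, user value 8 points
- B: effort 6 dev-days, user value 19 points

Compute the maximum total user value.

This is an integer program with binary decision variables.
Take J, Y, S, M, and B: effort 14 + 10 + 8 + 3 + 6 = 41 ≤ 47, user value 9 + 7 + 19 + 8 + 19 = 62.
No other feasible combination does better.

62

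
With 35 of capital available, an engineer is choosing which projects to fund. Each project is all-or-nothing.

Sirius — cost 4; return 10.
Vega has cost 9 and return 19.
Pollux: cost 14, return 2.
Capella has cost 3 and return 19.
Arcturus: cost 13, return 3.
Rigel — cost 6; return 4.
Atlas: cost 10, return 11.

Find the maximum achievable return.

This is an integer program with binary decision variables.
Take Sirius, Vega, Capella, Rigel, and Atlas: cost 4 + 9 + 3 + 6 + 10 = 32 ≤ 35, return 10 + 19 + 19 + 4 + 11 = 63.
No other feasible combination does better.

63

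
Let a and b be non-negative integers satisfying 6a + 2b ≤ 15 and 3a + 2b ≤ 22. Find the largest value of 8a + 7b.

Relaxing integrality, the LP optimum is 52.50 at (a,b) = (0, 7.5), which is not an integer point.
(a,b)=(0,7) is feasible, giving 49.
(a,b)=(0,6) is feasible, giving 42.
No feasible integer point exceeds 49.

49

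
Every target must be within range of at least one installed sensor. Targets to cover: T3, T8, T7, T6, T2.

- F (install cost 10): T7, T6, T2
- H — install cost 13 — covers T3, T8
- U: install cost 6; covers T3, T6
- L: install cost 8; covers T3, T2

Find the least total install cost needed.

23

The greedy cost-per-new-target heuristic would pick U, F, and H for 29, but a cheaper cover exists.
Choose F and H: together they cover T3, T8, T7, T6, T2 — every target.
Total install cost: 10 + 13 = 23.
No cover costs less than 23.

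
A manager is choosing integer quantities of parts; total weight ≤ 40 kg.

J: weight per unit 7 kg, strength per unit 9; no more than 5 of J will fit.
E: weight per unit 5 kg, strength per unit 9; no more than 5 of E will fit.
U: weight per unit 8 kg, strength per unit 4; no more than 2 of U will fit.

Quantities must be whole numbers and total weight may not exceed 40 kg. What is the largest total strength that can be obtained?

2×J and 5×E: weight 39 ≤ 40, strength 2·9 + 5·9 = 63.
1×J, 5×E, and 1×U: weight 40 ≤ 40, strength 1·9 + 5·9 + 1·4 = 58.
Best is 63.

63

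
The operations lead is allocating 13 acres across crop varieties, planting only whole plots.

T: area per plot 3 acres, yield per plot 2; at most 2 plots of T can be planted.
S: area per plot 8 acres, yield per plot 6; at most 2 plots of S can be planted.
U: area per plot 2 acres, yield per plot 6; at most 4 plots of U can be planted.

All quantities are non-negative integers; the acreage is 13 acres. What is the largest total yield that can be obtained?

26

1×T and 4×U: area 11 ≤ 13, yield 1·2 + 4·6 = 26.
4×U: area 8 ≤ 13, yield 4·6 = 24.
Best is 26.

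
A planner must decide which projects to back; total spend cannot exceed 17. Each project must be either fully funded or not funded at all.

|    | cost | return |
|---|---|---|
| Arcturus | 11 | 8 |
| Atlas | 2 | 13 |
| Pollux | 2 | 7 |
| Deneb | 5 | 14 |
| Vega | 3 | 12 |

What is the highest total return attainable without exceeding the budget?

46

Atlas + Deneb + Vega: cost 2 + 5 + 3 = 10 ≤ 17, return 13 + 14 + 12 = 39.
Atlas + Pollux + Deneb + Vega: cost 2 + 2 + 5 + 3 = 12 ≤ 17, return 13 + 7 + 14 + 12 = 46.
Atlas + Pollux + Deneb: cost 2 + 2 + 5 = 9 ≤ 17, return 13 + 7 + 14 = 34.
Best is Atlas, Pollux, Deneb, and Vega with total return 46.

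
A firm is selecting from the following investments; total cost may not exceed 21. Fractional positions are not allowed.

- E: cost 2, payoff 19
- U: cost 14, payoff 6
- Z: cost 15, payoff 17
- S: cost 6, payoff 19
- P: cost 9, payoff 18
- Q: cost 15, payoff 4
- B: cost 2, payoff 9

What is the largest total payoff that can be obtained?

This is a 0-1 knapsack instance.
E + S + B: cost 2 + 6 + 2 = 10 ≤ 21, payoff 19 + 19 + 9 = 47.
E + S + P + B: cost 2 + 6 + 9 + 2 = 19 ≤ 21, payoff 19 + 19 + 18 + 9 = 65.
E + S + P: cost 2 + 6 + 9 = 17 ≤ 21, payoff 19 + 19 + 18 = 56.
Best is E, S, P, and B with total payoff 65.

65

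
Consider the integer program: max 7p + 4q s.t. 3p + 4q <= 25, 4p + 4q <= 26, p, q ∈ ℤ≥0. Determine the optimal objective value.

(p,q)=(6,0): 3·6+4·0=18≤25, 4·6+4·0=24≤26, objective 42.
(p,q)=(5,1): 3·5+4·1=19≤25, 4·5+4·1=24≤26, objective 39.
No feasible integer point exceeds 42.

42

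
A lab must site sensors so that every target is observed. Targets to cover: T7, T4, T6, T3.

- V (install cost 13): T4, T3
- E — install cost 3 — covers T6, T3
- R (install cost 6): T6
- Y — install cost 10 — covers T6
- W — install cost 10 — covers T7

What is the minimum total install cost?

26

Choose V, E, and W: together they cover T7, T4, T6, T3 — every target.
Total install cost: 13 + 3 + 10 = 26.
No cover costs less than 26.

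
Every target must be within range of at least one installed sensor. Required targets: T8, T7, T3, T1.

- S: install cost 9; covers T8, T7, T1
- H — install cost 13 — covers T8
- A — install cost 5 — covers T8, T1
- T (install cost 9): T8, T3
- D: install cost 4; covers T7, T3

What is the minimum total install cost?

9

Choose A and D: together they cover T8, T7, T3, T1 — every target.
Total install cost: 5 + 4 = 9.
No cover costs less than 9.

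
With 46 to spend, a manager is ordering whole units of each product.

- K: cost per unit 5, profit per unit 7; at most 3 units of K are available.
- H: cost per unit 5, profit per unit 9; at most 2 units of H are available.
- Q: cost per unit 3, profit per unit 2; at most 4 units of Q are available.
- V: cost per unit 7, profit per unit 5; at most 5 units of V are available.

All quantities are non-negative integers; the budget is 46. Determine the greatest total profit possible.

Take 3×K, 2×H, and 3×V: cost 46 ≤ 46, profit 3·7 + 2·9 + 3·5 = 54.
H has the best ratio (9/5) and is taken to its limit of 2; remaining capacity is filled optimally with the others.

54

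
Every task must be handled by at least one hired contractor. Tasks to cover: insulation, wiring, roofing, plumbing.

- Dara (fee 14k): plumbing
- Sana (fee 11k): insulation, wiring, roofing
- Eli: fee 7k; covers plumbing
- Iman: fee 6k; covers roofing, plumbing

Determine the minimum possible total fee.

This is an integer covering problem.
Choose Sana and Iman: together they cover insulation, wiring, roofing, plumbing — every task.
Total fee: 11 + 6 = 17.
No cover costs less than 17.

17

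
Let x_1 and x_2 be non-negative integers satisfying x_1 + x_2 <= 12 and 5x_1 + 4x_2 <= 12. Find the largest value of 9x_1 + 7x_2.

Relaxing integrality, the LP optimum is 21.60 at (x_1,x_2) = (2.4, 0), which is not an integer point.
(x_1,x_2)=(0,3) is feasible, giving 21.
(x_1,x_2)=(2,0) is feasible, giving 18.
No feasible integer point exceeds 21.

21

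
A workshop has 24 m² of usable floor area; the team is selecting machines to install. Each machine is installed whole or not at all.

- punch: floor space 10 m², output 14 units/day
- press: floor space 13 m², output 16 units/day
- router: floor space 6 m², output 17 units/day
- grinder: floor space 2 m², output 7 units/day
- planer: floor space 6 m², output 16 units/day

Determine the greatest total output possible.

This is a 0-1 knapsack instance.
punch + router + planer: floor space 10 + 6 + 6 = 22 ≤ 24, output 14 + 17 + 16 = 47.
router + grinder + planer: floor space 6 + 2 + 6 = 14 ≤ 24, output 17 + 7 + 16 = 40.
punch + router + grinder + planer: floor space 10 + 6 + 2 + 6 = 24 ≤ 24, output 14 + 17 + 7 + 16 = 54.
Best is punch, router, grinder, and planer with total output 54.

54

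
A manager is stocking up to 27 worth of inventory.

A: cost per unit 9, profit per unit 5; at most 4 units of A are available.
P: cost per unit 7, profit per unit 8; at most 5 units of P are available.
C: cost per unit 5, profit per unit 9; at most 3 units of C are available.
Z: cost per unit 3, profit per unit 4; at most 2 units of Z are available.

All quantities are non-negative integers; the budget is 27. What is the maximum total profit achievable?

39

Take 1×P, 3×C, and 1×Z: cost 25 ≤ 27, profit 1·8 + 3·9 + 1·4 = 39.
C has the best ratio (9/5) and is taken to its limit of 3; remaining capacity is filled optimally with the others.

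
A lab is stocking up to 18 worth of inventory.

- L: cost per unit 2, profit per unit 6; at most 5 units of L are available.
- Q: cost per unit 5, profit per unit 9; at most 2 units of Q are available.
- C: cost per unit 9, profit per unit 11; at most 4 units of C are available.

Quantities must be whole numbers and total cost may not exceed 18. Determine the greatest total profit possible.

This is a bounded integer knapsack.
L has the best ratio (6/2); taking only L gives at most 5×6 = 30 (stopped by the supply cap of 5).
Mixing does better — 4×L and 2×Q: cost 18 ≤ 18, profit 4·6 + 2·9 = 42.

42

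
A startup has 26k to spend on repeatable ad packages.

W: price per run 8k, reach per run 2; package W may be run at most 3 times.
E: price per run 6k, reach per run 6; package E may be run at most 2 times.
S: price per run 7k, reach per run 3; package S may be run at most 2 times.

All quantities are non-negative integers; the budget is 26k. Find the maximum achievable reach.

E has the best ratio (6/6); taking only E gives at most 2×6 = 12 (stopped by the supply cap of 2).
Mixing does better — 2×E and 2×S: price 26 ≤ 26, reach 2·6 + 2·3 = 18.

18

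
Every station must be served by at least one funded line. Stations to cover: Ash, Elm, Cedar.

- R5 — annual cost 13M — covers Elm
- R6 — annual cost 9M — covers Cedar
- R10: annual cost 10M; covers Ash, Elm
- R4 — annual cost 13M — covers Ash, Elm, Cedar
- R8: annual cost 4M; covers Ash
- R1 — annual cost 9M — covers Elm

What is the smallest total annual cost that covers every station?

13

The greedy cost-per-new-station heuristic would pick R8 and R4 for 17, but a cheaper cover exists.
R4 alone covers Ash, Elm, Cedar — every station.
Total annual cost: 13.
No cover costs less than 13.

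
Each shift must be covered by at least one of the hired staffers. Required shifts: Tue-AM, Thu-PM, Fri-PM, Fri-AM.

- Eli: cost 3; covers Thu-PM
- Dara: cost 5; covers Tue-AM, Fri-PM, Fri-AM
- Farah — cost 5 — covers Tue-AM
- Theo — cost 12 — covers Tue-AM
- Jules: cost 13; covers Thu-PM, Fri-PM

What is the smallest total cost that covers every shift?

Choose Eli and Dara: together they cover Tue-AM, Thu-PM, Fri-PM, Fri-AM — every shift.
Total cost: 3 + 5 = 8.

8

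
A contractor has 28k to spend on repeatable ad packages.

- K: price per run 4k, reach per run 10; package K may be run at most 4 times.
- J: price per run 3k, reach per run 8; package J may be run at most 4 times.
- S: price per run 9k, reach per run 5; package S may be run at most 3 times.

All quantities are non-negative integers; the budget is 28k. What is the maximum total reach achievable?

This is a bounded integer knapsack.
Take 4×K and 4×J: price 28 ≤ 28, reach 4·10 + 4·8 = 72.
J has the best ratio (8/3) and is taken to its limit of 4; remaining capacity is filled optimally with the others.

72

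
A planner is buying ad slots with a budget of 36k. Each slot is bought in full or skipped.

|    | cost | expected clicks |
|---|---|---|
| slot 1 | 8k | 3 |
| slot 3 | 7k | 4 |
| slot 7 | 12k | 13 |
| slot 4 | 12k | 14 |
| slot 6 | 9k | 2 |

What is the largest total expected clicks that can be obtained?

Take slot 3, slot 7, and slot 4: cost 7 + 12 + 12 = 31 ≤ 36, expected clicks 4 + 13 + 14 = 31.
No other feasible combination does better.

31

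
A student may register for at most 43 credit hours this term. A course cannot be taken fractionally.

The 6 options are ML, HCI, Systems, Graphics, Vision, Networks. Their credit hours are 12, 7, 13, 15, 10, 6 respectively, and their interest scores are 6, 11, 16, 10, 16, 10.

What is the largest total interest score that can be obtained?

53

Allowing fractional choices, the relaxed optimum would be about 57.7, but courses are indivisible.
HCI + Systems + Vision + Networks: credit hours 7 + 13 + 10 + 6 = 36 ≤ 43, interest score 11 + 16 + 16 + 10 = 53.
ML + HCI + Systems + Vision: credit hours 12 + 7 + 13 + 10 = 42 ≤ 43, interest score 6 + 11 + 16 + 16 = 49.
Best is HCI, Systems, Vision, and Networks with total interest score 53.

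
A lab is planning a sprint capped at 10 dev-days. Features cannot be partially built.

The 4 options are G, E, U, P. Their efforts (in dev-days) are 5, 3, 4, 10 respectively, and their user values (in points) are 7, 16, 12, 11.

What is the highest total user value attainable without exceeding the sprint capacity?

28

E + U: effort 3 + 4 = 7 ≤ 10, user value 16 + 12 = 28.
G + E: effort 5 + 3 = 8 ≤ 10, user value 7 + 16 = 23.
Best is E and U with total user value 28.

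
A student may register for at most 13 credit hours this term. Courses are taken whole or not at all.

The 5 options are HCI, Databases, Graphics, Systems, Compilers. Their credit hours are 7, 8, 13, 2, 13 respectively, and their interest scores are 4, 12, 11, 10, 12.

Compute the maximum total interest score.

Allowing fractional choices, the relaxed optimum would be about 24.8, but courses are indivisible.
HCI + Systems: credit hours 7 + 2 = 9 ≤ 13, interest score 4 + 10 = 14.
Databases: credit hours 8 ≤ 13, interest score 12.
Databases + Systems: credit hours 8 + 2 = 10 ≤ 13, interest score 12 + 10 = 22.
Best is Databases and Systems with total interest score 22.

22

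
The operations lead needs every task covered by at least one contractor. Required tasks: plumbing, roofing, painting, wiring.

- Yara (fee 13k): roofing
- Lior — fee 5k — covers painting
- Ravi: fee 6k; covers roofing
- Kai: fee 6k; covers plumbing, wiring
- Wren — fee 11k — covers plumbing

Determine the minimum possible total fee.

17

Choose Lior, Ravi, and Kai: together they cover plumbing, roofing, painting, wiring — every task.
Total fee: 5 + 6 + 6 = 17.
No cover costs less than 17.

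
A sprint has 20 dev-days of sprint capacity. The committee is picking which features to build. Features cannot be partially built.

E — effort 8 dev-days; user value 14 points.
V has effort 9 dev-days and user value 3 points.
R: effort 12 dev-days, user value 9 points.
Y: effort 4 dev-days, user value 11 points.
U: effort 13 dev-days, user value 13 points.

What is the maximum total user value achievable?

Allowing fractional choices, the relaxed optimum would be about 33.0, but features are indivisible.
E + R: effort 8 + 12 = 20 ≤ 20, user value 14 + 9 = 23.
Y + U: effort 4 + 13 = 17 ≤ 20, user value 11 + 13 = 24.
E + Y: effort 8 + 4 = 12 ≤ 20, user value 14 + 11 = 25.
Best is E and Y with total user value 25.

25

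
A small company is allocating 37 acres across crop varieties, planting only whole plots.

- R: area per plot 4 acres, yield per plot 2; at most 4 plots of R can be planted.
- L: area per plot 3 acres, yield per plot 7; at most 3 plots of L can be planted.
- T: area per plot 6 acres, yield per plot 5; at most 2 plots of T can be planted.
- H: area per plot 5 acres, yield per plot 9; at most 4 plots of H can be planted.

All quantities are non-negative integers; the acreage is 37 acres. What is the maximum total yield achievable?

62

This is a bounded integer knapsack.
L has the best ratio (7/3); taking only L gives at most 3×7 = 21 (stopped by the supply cap of 3).
Mixing does better — 3×L, 1×T, and 4×H: area 35 ≤ 37, yield 3·7 + 1·5 + 4·9 = 62.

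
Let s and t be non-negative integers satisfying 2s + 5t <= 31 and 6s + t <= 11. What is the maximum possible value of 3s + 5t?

(s,t)=(0,6): 2·0+5·6=30≤31, 6·0+1·6=6≤11, objective 30.
(s,t)=(1,5): 2·1+5·5=27≤31, 6·1+1·5=11≤11, objective 28.
(s,t)=(0,5): 2·0+5·5=25≤31, 6·0+1·5=5≤11, objective 25.
No feasible integer point exceeds 30.

30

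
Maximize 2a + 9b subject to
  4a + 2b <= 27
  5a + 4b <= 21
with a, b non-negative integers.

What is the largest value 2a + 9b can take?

45

The continuous relaxation peaks at (0, 5.25) with value 47.25; rounding to a feasible lattice point costs some objective.
(a,b)=(0,5): 4·0+2·5=10≤27, 5·0+4·5=20≤21, objective 45.
(a,b)=(1,4): 4·1+2·4=12≤27, 5·1+4·4=21≤21, objective 38.
(a,b)=(0,4): 4·0+2·4=8≤27, 5·0+4·4=16≤21, objective 36.
Maximum is 45 at (a,b)=(0,5).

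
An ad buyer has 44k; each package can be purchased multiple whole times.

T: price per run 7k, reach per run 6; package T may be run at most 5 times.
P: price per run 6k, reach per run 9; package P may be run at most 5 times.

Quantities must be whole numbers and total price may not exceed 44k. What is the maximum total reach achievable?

Take 2×T and 5×P: price 44 ≤ 44, reach 2·6 + 5·9 = 57.
P has the best ratio (9/6) and is taken to its limit of 5; remaining capacity is filled optimally with the others.

57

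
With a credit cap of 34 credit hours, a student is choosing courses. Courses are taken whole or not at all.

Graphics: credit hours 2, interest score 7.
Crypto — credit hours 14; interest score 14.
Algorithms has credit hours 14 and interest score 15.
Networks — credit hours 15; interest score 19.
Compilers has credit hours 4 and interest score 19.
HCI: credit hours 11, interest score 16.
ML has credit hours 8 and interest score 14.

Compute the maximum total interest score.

61

Graphics + Networks + Compilers + HCI: credit hours 2 + 15 + 4 + 11 = 32 ≤ 34, interest score 7 + 19 + 19 + 16 = 61.
Graphics + Networks + Compilers + ML: credit hours 2 + 15 + 4 + 8 = 29 ≤ 34, interest score 7 + 19 + 19 + 14 = 59.
Best is Graphics, Networks, Compilers, and HCI with total interest score 61.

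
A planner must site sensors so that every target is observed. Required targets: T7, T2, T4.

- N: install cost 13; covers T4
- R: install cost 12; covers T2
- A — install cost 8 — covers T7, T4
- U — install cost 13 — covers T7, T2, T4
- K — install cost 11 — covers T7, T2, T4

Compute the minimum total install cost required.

11

K alone covers T7, T2, T4 — every target.
Total install cost: 11.
No cover costs less than 11.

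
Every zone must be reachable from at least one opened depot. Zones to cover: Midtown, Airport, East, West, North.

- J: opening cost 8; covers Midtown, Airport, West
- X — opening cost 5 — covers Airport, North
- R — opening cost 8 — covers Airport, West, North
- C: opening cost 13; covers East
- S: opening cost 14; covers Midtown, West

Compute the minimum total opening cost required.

Choose J, X, and C: together they cover Midtown, Airport, East, West, North — every zone.
Total opening cost: 8 + 5 + 13 = 26.
No cover costs less than 26.

26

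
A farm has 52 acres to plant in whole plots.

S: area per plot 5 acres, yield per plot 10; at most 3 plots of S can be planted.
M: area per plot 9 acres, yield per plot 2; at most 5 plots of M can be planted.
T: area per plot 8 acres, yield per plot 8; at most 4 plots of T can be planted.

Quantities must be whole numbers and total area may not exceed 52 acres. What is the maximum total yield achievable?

62

This is a bounded integer knapsack.
S has the best ratio (10/5); taking only S gives at most 3×10 = 30 (stopped by the supply cap of 3).
Mixing does better — 3×S and 4×T: area 47 ≤ 52, yield 3·10 + 4·8 = 62.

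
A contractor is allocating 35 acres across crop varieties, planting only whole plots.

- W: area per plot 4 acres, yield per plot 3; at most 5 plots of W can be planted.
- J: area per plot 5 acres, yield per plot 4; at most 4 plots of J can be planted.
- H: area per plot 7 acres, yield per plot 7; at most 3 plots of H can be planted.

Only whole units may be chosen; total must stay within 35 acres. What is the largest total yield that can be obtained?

Take 1×W, 2×J, and 3×H: area 35 ≤ 35, yield 1·3 + 2·4 + 3·7 = 32.
H has the best ratio (7/7) and is taken to its limit of 3; remaining capacity is filled optimally with the others.

32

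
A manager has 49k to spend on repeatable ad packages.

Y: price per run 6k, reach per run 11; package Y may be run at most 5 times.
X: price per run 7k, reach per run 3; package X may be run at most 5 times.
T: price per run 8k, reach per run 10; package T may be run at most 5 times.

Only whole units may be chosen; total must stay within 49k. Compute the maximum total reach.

Y has the best ratio (11/6); taking only Y gives at most 5×11 = 55 (stopped by the supply cap of 5).
Mixing does better — 5×Y and 2×T: price 46 ≤ 49, reach 5·11 + 2·10 = 75.

75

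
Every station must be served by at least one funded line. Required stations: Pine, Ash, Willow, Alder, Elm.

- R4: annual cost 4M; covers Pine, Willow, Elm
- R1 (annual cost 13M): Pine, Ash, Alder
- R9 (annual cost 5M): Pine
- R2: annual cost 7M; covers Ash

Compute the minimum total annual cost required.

Choose R4 and R1: together they cover Pine, Ash, Willow, Alder, Elm — every station.
Total annual cost: 4 + 13 = 17.

17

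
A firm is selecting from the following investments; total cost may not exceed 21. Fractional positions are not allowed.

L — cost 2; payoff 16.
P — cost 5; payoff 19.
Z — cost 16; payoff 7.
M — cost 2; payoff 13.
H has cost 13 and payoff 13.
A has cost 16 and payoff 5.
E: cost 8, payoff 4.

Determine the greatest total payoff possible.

Allowing fractional choices, the relaxed optimum would be about 60.0, but investments are indivisible.
L + P + M + E: cost 2 + 5 + 2 + 8 = 17 ≤ 21, payoff 16 + 19 + 13 + 4 = 52.
L + P + M: cost 2 + 5 + 2 = 9 ≤ 21, payoff 16 + 19 + 13 = 48.
L + P + H: cost 2 + 5 + 13 = 20 ≤ 21, payoff 16 + 19 + 13 = 48.
Best is L, P, M, and E with total payoff 52.

52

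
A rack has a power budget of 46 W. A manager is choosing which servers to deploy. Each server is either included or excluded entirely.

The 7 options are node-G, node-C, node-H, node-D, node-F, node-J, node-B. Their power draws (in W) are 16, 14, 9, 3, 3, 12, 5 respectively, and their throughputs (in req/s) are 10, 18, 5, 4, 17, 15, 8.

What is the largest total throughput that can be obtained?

Take node-C, node-H, node-D, node-F, node-J, and node-B: power draw 14 + 9 + 3 + 3 + 12 + 5 = 46 ≤ 46, throughput 18 + 5 + 4 + 17 + 15 + 8 = 67.
No other feasible combination does better.

67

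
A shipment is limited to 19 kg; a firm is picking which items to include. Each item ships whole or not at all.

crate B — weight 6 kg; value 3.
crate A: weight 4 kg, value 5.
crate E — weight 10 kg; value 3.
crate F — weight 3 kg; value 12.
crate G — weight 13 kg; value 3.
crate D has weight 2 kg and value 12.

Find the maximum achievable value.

Take crate B, crate A, crate F, and crate D: weight 6 + 4 + 3 + 2 = 15 ≤ 19, value 3 + 5 + 12 + 12 = 32.
No feasible combination exceeds this.

32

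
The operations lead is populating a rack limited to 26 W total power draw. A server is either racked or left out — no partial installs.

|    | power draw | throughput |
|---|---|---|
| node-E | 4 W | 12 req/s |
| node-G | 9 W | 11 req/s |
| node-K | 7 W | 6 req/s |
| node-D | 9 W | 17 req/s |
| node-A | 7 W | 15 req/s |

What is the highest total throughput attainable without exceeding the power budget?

44

Take node-E, node-D, and node-A: power draw 4 + 9 + 7 = 20 ≤ 26, throughput 12 + 17 + 15 = 44.
No other feasible combination does better.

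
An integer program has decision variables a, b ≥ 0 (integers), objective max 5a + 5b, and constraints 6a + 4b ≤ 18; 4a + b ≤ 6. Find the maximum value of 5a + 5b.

Relaxing integrality, the LP optimum is 22.50 at (a,b) = (0, 4.5), which is not an integer point.
(a,b)=(0,4): 6·0+4·4=16≤18, 4·0+1·4=4≤6, objective 20.
(a,b)=(0,3): 6·0+4·3=12≤18, 4·0+1·3=3≤6, objective 15.
The best lattice point is (0,4), giving 20.

20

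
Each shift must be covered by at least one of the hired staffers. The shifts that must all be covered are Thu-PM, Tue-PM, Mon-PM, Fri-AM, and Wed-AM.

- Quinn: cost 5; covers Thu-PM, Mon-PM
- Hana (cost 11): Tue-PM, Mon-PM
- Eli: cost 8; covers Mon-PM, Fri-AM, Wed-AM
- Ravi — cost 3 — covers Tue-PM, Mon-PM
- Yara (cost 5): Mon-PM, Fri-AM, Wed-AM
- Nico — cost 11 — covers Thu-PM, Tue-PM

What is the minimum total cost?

Choose Quinn, Ravi, and Yara: together they cover Thu-PM, Tue-PM, Mon-PM, Fri-AM, Wed-AM — every shift.
Total cost: 5 + 3 + 5 = 13.
No cover costs less than 13.

13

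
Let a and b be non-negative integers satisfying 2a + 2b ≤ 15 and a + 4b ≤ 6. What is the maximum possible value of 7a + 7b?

(a,b)=(6,0): 2·6+2·0=12≤15, 1·6+4·0=6≤6, objective 42.
(a,b)=(5,0): 2·5+2·0=10≤15, 1·5+4·0=5≤6, objective 35.
No feasible integer point exceeds 42.

42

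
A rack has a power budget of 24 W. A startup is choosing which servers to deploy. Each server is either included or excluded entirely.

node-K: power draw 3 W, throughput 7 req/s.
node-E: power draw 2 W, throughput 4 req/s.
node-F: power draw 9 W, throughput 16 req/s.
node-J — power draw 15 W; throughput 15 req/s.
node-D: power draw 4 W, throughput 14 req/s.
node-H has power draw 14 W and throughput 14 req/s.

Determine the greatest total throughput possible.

41

This is a 0-1 knapsack instance.
Take node-K, node-E, node-F, and node-D: power draw 3 + 2 + 9 + 4 = 18 ≤ 24, throughput 7 + 4 + 16 + 14 = 41.
No other feasible combination does better.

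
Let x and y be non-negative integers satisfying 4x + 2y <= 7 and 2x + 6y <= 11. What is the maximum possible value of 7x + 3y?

10

(x,y)=(1,1) is feasible, giving 10.
(x,y)=(1,0) is feasible, giving 7.
(x,y)=(0,1) is feasible, giving 3.
(x,y)=(0,0) is feasible, giving 0.
Maximum is 10 at (x,y)=(1,1).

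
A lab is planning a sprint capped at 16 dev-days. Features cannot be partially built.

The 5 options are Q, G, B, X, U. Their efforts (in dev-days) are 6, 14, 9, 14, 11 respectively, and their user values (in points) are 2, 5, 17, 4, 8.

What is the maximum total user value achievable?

19

Q + B: effort 6 + 9 = 15 ≤ 16, user value 2 + 17 = 19.
B: effort 9 ≤ 16, user value 17.
Best is Q and B with total user value 19.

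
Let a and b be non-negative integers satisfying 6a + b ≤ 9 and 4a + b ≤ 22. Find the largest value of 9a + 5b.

(a,b)=(0,9): 6·0+1·9=9≤9, 4·0+1·9=9≤22, objective 45.
(a,b)=(0,8): 6·0+1·8=8≤9, 4·0+1·8=8≤22, objective 40.
The best lattice point is (0,9), giving 45.

45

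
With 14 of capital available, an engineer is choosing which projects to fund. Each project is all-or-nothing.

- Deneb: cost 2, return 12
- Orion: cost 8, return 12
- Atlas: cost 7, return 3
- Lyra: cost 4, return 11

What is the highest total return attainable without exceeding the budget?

35

Deneb + Orion: cost 2 + 8 = 10 ≤ 14, return 12 + 12 = 24.
Deneb + Atlas + Lyra: cost 2 + 7 + 4 = 13 ≤ 14, return 12 + 3 + 11 = 26.
Deneb + Orion + Lyra: cost 2 + 8 + 4 = 14 ≤ 14, return 12 + 12 + 11 = 35.
Best is Deneb, Orion, and Lyra with total return 35.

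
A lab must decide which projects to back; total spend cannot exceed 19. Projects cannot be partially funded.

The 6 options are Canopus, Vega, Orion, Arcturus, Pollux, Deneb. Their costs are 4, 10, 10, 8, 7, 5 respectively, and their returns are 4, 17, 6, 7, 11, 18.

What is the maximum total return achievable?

39

Allowing fractional choices, the relaxed optimum would be about 41.3, but projects are indivisible.
Vega + Deneb: cost 10 + 5 = 15 ≤ 19, return 17 + 18 = 35.
Canopus + Vega + Deneb: cost 4 + 10 + 5 = 19 ≤ 19, return 4 + 17 + 18 = 39.
Best is Canopus, Vega, and Deneb with total return 39.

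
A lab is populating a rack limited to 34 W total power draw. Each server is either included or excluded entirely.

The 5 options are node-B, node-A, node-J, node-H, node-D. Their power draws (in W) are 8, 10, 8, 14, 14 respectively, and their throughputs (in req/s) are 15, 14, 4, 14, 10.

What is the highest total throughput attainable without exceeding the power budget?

Take node-B, node-A, and node-H: power draw 8 + 10 + 14 = 32 ≤ 34, throughput 15 + 14 + 14 = 43.
No other feasible combination does better.

43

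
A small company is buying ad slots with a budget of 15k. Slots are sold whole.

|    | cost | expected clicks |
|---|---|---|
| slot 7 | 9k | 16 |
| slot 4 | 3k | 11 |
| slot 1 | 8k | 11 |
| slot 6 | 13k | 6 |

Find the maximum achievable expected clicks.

27

Allowing fractional choices, the relaxed optimum would be about 31.1, but ad slots are indivisible.
slot 7 + slot 4: cost 9 + 3 = 12 ≤ 15, expected clicks 16 + 11 = 27.
slot 4 + slot 1: cost 3 + 8 = 11 ≤ 15, expected clicks 11 + 11 = 22.
Best is slot 7 and slot 4 with total expected clicks 27.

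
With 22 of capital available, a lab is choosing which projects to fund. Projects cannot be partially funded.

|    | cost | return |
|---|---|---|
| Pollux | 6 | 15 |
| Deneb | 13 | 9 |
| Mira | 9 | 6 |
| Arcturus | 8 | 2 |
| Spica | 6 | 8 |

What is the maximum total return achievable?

29

Allowing fractional choices, the relaxed optimum would be about 29.9, but projects are indivisible.
Pollux + Arcturus + Spica: cost 6 + 8 + 6 = 20 ≤ 22, return 15 + 2 + 8 = 25.
Pollux + Mira + Spica: cost 6 + 9 + 6 = 21 ≤ 22, return 15 + 6 + 8 = 29.
Pollux + Deneb: cost 6 + 13 = 19 ≤ 22, return 15 + 9 = 24.
Best is Pollux, Mira, and Spica with total return 29.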